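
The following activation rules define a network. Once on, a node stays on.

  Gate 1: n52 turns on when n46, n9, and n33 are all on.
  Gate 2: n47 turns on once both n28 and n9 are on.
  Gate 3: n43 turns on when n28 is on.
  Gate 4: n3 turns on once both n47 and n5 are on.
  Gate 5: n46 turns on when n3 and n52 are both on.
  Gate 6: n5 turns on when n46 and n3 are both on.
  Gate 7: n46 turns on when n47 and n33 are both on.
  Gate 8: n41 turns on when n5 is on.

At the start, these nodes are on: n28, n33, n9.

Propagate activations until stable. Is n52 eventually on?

Gate 2: n28 and n9 on → n47 on.
Gate 7: n47 and n33 on → n46 on.
Gate 1: n46, n9, and n33 on → n52 on.

Yes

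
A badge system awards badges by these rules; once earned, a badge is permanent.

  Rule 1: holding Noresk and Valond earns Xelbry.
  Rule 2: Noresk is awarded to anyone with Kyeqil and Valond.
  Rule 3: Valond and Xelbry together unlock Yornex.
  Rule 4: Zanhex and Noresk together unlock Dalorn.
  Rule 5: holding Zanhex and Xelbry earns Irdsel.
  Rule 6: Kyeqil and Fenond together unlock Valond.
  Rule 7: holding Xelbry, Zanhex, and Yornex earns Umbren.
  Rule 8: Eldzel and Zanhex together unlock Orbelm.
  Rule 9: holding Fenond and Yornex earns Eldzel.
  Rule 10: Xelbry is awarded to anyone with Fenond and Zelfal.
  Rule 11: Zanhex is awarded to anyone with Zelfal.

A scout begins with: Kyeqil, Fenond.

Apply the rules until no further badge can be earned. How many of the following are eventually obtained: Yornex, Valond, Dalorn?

With Kyeqil and Fenond, Valond is earned (Rule 6).
With Kyeqil and Valond, Noresk is earned (Rule 2).
With Noresk and Valond, Xelbry is earned (Rule 1).
With Valond and Xelbry, Yornex is earned (Rule 3).
Yornex: reached.
Valond: reached.
Dalorn would need Zanhex and Noresk (Rule 4), but Zanhex is never earned.
Reached: Yornex and Valond — 2 of the 3.

2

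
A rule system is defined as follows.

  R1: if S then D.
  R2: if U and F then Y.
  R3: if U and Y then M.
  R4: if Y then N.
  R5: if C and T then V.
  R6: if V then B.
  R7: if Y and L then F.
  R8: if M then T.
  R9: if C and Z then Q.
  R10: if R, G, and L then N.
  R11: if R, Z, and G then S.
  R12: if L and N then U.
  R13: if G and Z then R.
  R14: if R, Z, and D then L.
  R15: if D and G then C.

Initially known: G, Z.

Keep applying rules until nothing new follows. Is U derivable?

Yes

From G and Z, R13 gives R.
From R, Z, and G, R11 gives S.
From S, R1 gives D.
R, Z, and D hold, so L follows (R14).
From R, G, and L, R10 gives N.
L and N hold, so U follows (R12).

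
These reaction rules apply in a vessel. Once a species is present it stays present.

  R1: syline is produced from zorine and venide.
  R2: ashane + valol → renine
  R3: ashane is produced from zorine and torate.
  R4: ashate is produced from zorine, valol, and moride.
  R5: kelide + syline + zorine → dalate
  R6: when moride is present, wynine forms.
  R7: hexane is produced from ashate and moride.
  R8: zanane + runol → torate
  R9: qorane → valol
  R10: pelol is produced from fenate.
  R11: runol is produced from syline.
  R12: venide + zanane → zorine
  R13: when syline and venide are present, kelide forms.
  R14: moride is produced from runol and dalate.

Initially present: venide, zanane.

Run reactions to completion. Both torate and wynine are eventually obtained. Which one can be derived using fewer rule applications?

torate: venide and zanane present → zorine forms (R12). zorine and venide present → syline forms (R1). syline present → runol forms (R11). zanane and runol present → torate forms (R8). [4 rule applications]
wynine: venide and zanane present → zorine forms (R12). zorine and venide present → syline forms (R1). syline and venide present → kelide forms (R13). syline present → runol forms (R11). kelide, syline, and zorine present → dalate forms (R5). runol and dalate present → moride forms (R14). moride present → wynine forms (R6). [7 rule applications]
torate needs fewer.

torate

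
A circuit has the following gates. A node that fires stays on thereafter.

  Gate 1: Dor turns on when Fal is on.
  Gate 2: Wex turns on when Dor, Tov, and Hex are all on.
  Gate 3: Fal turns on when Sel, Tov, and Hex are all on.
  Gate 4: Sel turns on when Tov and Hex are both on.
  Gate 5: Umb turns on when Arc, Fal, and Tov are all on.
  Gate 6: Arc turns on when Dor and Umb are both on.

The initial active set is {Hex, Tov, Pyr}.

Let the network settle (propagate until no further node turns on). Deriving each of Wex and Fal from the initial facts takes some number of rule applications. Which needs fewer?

Fal

Fal: Gate 4: Tov and Hex on → Sel on. Sel, Tov, and Hex are on, so Fal turns on (Gate 3). [2 rule applications]
Wex: Gate 4: Tov and Hex on → Sel on. Sel, Tov, and Hex are on, so Fal turns on (Gate 3). Fal is on, so Dor turns on (Gate 1). Gate 2: Dor, Tov, and Hex on → Wex on. [4 rule applications]
Fal needs fewer.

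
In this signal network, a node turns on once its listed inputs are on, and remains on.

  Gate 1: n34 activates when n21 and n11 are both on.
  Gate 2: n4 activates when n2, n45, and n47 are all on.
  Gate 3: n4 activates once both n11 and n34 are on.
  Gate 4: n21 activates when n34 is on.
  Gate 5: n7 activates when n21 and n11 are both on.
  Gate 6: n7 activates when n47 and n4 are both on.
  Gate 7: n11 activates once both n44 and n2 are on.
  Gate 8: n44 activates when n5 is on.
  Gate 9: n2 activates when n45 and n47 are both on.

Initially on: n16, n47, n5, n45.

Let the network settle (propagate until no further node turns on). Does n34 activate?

No

n34 would need n21 and n11 (Gate 1), but n21 never turns on.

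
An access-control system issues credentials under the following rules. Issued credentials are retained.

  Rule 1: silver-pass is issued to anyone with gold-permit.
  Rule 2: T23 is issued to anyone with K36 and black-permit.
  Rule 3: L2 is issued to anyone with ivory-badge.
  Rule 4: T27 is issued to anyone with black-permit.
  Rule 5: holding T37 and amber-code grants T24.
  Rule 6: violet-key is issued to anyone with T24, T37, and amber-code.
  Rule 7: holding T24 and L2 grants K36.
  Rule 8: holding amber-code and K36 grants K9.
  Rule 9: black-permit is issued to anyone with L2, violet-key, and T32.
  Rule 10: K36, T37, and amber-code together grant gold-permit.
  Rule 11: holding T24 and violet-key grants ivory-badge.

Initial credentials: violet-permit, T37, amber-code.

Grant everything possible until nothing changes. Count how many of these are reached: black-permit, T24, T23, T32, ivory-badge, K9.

Holding T37 and amber-code grants T24 (Rule 5).
Holding T24, T37, and amber-code grants violet-key (Rule 6).
Holding T24 and violet-key grants ivory-badge (Rule 11).
Holding ivory-badge grants L2 (Rule 3).
Holding T24 and L2 grants K36 (Rule 7).
Holding amber-code and K36 grants K9 (Rule 8).
black-permit would need L2, violet-key, and T32 (Rule 9), but T32 is never granted.
T24: reached.
T23 would need K36 and black-permit (Rule 2), but black-permit is never granted.
No rule produces T32, and it is not given.
ivory-badge: reached.
K9: reached.
Reached: T24, ivory-badge, and K9 — 3 of the 6.

3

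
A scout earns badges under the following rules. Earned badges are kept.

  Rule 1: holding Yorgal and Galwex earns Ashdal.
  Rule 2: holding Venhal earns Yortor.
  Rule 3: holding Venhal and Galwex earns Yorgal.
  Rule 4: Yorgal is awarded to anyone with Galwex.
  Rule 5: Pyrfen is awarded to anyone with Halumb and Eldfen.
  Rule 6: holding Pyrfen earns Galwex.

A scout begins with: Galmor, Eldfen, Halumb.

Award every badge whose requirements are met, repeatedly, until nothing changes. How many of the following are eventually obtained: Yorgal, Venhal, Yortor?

1

With Halumb and Eldfen, Pyrfen is earned (Rule 5).
With Pyrfen, Galwex is earned (Rule 6).
With Galwex, Yorgal is earned (Rule 4).
Yorgal: reached.
No rule produces Venhal, and it is not given.
Yortor would need Venhal (Rule 2), but Venhal is never earned.
Reached: Yorgal — 1 of the 3.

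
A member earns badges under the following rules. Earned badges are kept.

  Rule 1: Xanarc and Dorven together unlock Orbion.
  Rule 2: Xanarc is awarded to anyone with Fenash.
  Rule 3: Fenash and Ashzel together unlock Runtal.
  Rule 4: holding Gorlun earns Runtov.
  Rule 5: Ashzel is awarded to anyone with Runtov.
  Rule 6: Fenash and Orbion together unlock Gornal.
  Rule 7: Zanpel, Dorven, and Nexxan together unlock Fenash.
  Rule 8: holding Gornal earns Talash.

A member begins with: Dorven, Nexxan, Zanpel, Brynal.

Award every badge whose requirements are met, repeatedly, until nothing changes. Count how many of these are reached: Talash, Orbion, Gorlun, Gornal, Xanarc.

4

With Zanpel, Dorven, and Nexxan, Fenash is earned (Rule 7).
With Fenash, Xanarc is earned (Rule 2).
With Xanarc and Dorven, Orbion is earned (Rule 1).
With Fenash and Orbion, Gornal is earned (Rule 6).
With Gornal, Talash is earned (Rule 8).
Talash: reached.
Orbion: reached.
No rule produces Gorlun, and it is not given.
Gornal: reached.
Xanarc: reached.
Reached: Talash, Orbion, Gornal, and Xanarc — 4 of the 5.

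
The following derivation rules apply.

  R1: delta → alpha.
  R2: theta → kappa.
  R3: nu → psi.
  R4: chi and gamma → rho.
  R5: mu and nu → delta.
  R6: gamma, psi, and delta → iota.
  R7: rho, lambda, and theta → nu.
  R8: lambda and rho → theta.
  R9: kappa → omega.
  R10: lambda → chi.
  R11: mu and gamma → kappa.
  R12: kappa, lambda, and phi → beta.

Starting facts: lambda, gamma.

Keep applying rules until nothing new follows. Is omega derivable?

From lambda, R10 gives chi.
chi and gamma hold, so rho follows (R4).
From lambda and rho, R8 gives theta.
From theta, R2 gives kappa.
From kappa, R9 gives omega.

Yes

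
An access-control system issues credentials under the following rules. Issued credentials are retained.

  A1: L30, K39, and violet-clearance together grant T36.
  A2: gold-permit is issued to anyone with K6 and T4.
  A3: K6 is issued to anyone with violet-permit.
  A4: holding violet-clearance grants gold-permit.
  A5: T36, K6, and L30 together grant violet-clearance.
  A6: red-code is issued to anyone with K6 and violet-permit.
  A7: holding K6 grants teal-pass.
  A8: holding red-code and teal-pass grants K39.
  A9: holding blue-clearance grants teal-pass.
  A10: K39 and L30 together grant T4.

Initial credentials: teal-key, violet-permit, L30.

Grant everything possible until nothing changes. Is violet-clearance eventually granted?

No

violet-clearance would need T36, K6, and L30 (A5), but T36 is never granted.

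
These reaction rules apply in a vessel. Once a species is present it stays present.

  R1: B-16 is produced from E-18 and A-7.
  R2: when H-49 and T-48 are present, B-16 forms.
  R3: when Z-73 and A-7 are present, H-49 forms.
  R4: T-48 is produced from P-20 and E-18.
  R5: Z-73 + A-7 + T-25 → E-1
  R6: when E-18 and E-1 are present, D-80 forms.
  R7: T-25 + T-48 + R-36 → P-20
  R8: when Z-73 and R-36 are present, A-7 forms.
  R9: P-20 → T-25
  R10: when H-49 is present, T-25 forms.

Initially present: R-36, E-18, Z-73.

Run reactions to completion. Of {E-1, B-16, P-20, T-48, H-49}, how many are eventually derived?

Z-73 and R-36 present → A-7 forms (R8).
E-18 and A-7 present → B-16 forms (R1).
Z-73 and A-7 present → H-49 forms (R3).
H-49 present → T-25 forms (R10).
Z-73, A-7, and T-25 present → E-1 forms (R5).
E-1: reached.
B-16: reached.
P-20 would need T-25, T-48, and R-36 (R7), but T-48 never forms.
T-48 would need P-20 and E-18 (R4), but P-20 never forms.
H-49: reached.
Reached: E-1, B-16, and H-49 — 3 of the 5.

3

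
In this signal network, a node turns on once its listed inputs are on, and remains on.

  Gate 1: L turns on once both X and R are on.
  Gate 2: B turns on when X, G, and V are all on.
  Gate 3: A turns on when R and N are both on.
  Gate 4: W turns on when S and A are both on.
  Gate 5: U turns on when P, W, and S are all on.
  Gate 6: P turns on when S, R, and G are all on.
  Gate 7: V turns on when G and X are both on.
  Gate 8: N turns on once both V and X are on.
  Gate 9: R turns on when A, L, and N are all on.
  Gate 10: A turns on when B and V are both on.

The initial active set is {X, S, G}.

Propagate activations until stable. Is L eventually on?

No

L would need X and R (Gate 1), but R never turns on.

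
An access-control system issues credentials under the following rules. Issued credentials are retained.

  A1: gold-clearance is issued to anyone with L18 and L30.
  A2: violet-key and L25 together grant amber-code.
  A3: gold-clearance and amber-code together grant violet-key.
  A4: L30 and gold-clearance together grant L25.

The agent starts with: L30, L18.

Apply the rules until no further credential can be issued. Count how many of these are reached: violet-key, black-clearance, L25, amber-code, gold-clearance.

2

Holding L18 and L30 grants gold-clearance (A1).
Holding L30 and gold-clearance grants L25 (A4).
violet-key would need gold-clearance and amber-code (A3), but amber-code is never granted.
No rule produces black-clearance, and it is not given.
L25: reached.
amber-code would need violet-key and L25 (A2), but violet-key is never granted.
gold-clearance: reached.
Reached: L25 and gold-clearance — 2 of the 5.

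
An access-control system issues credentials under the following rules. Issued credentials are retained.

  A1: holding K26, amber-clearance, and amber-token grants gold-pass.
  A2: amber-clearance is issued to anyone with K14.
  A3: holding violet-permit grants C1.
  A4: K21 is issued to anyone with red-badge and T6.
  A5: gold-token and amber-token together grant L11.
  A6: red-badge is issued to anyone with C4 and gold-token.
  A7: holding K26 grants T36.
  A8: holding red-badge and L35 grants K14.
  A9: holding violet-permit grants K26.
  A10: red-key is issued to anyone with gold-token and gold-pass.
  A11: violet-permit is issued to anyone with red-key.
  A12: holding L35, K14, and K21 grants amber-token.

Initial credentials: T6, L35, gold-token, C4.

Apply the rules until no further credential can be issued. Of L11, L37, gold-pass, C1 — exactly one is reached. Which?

L11

Holding C4 and gold-token grants red-badge (A6).
Holding red-badge and T6 grants K21 (A4).
Holding red-badge and L35 grants K14 (A8).
Holding L35, K14, and K21 grants amber-token (A12).
Holding gold-token and amber-token grants L11 (A5).
No rule produces L37, and it is not given. gold-pass would need K26, amber-clearance, and amber-token (A1), but K26 is never granted. C1 would need violet-permit (A3), but violet-permit is never granted.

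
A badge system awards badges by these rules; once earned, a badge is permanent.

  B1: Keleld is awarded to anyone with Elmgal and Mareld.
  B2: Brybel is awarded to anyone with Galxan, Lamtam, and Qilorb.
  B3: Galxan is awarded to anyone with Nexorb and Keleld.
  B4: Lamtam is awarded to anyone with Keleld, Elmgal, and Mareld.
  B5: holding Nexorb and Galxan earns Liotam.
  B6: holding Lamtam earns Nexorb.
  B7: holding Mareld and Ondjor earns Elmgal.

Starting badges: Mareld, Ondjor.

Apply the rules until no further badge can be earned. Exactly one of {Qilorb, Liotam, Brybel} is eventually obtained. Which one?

Liotam

With Mareld and Ondjor, Elmgal is earned (B7).
With Elmgal and Mareld, Keleld is earned (B1).
With Keleld, Elmgal, and Mareld, Lamtam is earned (B4).
With Lamtam, Nexorb is earned (B6).
With Nexorb and Keleld, Galxan is earned (B3).
With Nexorb and Galxan, Liotam is earned (B5).
Brybel would need Galxan, Lamtam, and Qilorb (B2), but Qilorb is never earned. No rule produces Qilorb, and it is not given.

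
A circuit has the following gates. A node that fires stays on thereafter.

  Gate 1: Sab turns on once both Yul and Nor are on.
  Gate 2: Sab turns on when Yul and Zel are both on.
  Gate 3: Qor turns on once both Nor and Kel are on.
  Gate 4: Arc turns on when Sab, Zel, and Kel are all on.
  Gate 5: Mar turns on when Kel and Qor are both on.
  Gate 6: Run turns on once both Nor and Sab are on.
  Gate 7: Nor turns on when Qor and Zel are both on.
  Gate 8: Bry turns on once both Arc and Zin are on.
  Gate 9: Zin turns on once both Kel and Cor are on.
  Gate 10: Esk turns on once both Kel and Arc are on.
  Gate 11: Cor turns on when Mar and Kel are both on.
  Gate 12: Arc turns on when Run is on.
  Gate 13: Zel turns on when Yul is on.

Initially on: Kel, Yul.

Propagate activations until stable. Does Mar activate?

No

Mar would need Kel and Qor (Gate 5), but Qor never turns on.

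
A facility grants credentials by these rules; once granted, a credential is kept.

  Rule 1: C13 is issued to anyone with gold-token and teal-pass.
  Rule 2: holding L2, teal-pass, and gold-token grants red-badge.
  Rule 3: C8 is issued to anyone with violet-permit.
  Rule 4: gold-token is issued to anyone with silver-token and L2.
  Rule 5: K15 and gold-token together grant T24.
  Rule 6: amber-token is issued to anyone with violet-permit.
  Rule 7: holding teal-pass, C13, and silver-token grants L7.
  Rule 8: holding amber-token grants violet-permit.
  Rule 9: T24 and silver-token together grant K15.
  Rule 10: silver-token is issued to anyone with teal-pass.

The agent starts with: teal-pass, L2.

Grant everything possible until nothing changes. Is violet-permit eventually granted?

No

violet-permit would need amber-token (Rule 8), but amber-token is never granted.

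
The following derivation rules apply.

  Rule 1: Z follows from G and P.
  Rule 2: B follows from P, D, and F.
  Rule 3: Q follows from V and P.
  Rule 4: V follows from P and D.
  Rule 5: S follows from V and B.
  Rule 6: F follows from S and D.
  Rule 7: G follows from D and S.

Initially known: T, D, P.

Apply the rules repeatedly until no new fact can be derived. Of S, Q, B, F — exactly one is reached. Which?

From P and D, Rule 4 gives V.
V and P hold, so Q follows (Rule 3).
F would need S and D (Rule 6), but S is never established. B would need P, D, and F (Rule 2), but F is never established. S would need V and B (Rule 5), but B is never established.

Q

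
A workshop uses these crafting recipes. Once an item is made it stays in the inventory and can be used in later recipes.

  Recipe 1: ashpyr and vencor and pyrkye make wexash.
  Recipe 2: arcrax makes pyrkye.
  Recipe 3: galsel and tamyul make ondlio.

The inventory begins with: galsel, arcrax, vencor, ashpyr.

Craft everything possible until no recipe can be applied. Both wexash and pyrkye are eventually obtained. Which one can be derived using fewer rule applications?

pyrkye

pyrkye: arcrax → pyrkye (Recipe 2). [1 rule application]
wexash: Using Recipe 2, arcrax makes pyrkye. Using Recipe 1, ashpyr, vencor, and pyrkye make wexash. [2 rule applications]
pyrkye needs fewer.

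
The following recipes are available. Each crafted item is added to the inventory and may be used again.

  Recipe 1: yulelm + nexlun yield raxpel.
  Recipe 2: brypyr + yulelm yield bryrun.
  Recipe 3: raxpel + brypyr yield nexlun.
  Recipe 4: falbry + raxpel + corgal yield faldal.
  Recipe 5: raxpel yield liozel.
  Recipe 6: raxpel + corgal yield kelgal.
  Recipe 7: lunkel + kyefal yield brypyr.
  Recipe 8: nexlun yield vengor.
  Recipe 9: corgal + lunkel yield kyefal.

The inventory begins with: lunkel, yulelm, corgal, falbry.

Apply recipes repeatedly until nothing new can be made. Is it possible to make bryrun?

Yes

Using Recipe 9, corgal and lunkel make kyefal.
lunkel + kyefal → brypyr (Recipe 7).
brypyr + yulelm → bryrun (Recipe 2).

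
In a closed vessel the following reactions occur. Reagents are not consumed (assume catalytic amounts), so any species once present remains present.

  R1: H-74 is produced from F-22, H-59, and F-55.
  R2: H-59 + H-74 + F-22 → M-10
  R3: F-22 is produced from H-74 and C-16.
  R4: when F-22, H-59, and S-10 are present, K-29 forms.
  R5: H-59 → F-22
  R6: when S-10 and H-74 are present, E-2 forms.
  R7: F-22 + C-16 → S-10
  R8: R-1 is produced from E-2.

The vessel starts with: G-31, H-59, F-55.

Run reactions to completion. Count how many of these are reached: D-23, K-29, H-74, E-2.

H-59 present → F-22 forms (R5).
F-22, H-59, and F-55 present → H-74 forms (R1).
No rule produces D-23, and it is not given.
K-29 would need F-22, H-59, and S-10 (R4), but S-10 never forms.
H-74: reached.
E-2 would need S-10 and H-74 (R6), but S-10 never forms.
Reached: H-74 — 1 of the 4.

1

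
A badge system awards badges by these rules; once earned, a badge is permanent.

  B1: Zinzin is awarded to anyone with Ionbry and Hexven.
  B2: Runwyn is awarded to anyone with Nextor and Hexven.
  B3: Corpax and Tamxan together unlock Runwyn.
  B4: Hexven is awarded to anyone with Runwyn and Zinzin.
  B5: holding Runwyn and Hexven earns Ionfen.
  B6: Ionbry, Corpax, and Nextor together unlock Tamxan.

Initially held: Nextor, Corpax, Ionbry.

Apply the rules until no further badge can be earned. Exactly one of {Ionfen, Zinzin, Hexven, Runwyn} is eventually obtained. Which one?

Runwyn

With Ionbry, Corpax, and Nextor, Tamxan is earned (B6).
With Corpax and Tamxan, Runwyn is earned (B3).
Ionfen would need Runwyn and Hexven (B5), but Hexven is never earned. Zinzin would need Ionbry and Hexven (B1), but Hexven is never earned. Hexven would need Runwyn and Zinzin (B4), but Zinzin is never earned.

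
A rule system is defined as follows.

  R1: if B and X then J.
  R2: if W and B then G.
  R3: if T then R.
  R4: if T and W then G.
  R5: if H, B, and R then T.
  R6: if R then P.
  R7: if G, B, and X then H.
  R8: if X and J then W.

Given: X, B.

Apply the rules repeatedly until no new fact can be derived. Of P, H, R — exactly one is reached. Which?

B and X hold, so J follows (R1).
X and J hold, so W follows (R8).
From W and B, R2 gives G.
G, B, and X hold, so H follows (R7).
P would need R (R6), but R is never established. R would need T (R3), but T is never established.

H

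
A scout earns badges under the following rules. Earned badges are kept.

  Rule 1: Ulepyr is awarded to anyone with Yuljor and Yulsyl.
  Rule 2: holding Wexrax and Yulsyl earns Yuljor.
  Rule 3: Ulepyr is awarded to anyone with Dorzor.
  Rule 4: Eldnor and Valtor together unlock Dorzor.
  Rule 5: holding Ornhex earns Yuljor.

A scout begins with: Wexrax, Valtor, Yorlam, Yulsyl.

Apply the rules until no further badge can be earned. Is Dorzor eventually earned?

Dorzor would need Eldnor and Valtor (Rule 4), but Eldnor is never earned.

No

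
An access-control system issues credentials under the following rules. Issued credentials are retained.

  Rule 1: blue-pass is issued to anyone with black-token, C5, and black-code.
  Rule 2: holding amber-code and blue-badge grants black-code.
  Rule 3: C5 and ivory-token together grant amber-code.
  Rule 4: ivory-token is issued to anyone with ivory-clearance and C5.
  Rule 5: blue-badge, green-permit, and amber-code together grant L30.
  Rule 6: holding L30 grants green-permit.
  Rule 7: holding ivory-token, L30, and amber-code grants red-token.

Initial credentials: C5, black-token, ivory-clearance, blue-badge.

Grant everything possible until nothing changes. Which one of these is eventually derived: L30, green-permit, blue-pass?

blue-pass

Holding ivory-clearance and C5 grants ivory-token (Rule 4).
Holding C5 and ivory-token grants amber-code (Rule 3).
Holding amber-code and blue-badge grants black-code (Rule 2).
Holding black-token, C5, and black-code grants blue-pass (Rule 1).
green-permit would need L30 (Rule 6), but L30 is never granted. L30 would need blue-badge, green-permit, and amber-code (Rule 5), but green-permit is never granted.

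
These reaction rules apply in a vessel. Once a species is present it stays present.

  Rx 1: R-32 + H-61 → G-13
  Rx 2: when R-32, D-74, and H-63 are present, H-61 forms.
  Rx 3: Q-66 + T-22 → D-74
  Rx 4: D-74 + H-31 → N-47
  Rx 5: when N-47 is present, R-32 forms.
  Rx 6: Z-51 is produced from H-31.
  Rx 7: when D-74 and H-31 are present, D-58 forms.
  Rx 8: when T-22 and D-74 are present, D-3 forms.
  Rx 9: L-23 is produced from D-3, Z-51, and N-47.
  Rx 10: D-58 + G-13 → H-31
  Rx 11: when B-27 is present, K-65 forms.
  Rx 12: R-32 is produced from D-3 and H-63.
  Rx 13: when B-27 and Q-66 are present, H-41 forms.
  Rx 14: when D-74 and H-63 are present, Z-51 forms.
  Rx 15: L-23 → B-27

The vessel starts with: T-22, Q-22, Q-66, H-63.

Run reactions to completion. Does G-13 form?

Q-66 and T-22 present → D-74 forms (Rx 3).
T-22 and D-74 present → D-3 forms (Rx 8).
D-3 and H-63 present → R-32 forms (Rx 12).
R-32, D-74, and H-63 present → H-61 forms (Rx 2).
R-32 and H-61 present → G-13 forms (Rx 1).

Yes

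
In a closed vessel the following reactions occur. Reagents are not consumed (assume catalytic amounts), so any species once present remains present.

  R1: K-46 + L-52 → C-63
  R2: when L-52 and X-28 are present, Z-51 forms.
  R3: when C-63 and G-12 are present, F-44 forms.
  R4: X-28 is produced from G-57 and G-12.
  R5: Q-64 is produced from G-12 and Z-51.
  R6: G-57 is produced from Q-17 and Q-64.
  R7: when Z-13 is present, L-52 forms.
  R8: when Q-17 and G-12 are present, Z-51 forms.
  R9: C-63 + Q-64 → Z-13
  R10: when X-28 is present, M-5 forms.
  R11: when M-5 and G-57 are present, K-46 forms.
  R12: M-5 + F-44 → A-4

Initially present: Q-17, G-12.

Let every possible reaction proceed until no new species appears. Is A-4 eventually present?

A-4 would need M-5 and F-44 (R12), but F-44 never forms.

No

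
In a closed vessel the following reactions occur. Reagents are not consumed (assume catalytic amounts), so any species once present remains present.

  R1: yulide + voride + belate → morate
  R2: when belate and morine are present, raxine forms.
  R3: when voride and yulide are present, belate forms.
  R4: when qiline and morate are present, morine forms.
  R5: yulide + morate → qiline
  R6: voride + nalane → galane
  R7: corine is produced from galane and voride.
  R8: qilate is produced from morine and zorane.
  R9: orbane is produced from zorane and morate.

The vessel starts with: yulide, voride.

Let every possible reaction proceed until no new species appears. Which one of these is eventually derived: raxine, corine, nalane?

raxine

voride and yulide present → belate forms (R3).
yulide, voride, and belate present → morate forms (R1).
yulide and morate present → qiline forms (R5).
qiline and morate present → morine forms (R4).
belate and morine present → raxine forms (R2).
corine would need galane and voride (R7), but galane never forms. No rule produces nalane, and it is not given.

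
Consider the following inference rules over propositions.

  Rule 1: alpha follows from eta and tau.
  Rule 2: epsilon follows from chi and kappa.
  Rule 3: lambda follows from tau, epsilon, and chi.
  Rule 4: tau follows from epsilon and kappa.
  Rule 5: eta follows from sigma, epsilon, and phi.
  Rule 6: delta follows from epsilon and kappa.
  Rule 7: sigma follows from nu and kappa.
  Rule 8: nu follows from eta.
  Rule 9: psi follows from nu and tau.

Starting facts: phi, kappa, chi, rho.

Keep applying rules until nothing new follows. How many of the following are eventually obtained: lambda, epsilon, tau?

3

chi and kappa hold, so epsilon follows (Rule 2).
From epsilon and kappa, Rule 4 gives tau.
From tau, epsilon, and chi, Rule 3 gives lambda.
lambda: reached.
epsilon: reached.
tau: reached.
All 3 are reached.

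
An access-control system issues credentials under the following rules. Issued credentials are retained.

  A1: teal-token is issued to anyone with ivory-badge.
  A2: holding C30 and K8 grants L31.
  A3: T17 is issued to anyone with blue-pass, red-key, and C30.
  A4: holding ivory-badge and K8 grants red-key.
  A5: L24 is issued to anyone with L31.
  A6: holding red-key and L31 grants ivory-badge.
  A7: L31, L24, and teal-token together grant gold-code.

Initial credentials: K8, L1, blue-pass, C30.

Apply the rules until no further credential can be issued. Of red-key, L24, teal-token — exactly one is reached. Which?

Holding C30 and K8 grants L31 (A2).
Holding L31 grants L24 (A5).
teal-token would need ivory-badge (A1), but ivory-badge is never granted. red-key would need ivory-badge and K8 (A4), but ivory-badge is never granted.

L24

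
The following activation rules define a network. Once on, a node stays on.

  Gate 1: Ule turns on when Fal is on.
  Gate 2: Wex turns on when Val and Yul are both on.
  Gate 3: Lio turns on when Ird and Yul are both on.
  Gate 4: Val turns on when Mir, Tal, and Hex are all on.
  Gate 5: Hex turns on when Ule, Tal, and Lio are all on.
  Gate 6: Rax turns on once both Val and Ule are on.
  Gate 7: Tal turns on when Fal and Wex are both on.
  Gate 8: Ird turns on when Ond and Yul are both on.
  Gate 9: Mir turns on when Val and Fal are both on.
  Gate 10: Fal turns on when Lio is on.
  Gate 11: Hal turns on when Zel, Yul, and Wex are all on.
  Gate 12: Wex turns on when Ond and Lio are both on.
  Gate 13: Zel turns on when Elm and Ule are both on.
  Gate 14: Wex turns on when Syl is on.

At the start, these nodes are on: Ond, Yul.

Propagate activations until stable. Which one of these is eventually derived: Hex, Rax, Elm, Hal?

Gate 8: Ond and Yul on → Ird on.
Ird and Yul are on, so Lio turns on (Gate 3).
Ond and Lio are on, so Wex turns on (Gate 12).
Gate 10: Lio on → Fal on.
Fal and Wex are on, so Tal turns on (Gate 7).
Fal is on, so Ule turns on (Gate 1).
Ule, Tal, and Lio are on, so Hex turns on (Gate 5).
No rule produces Elm, and it is not given. Hal would need Zel, Yul, and Wex (Gate 11), but Zel never turns on. Rax would need Val and Ule (Gate 6), but Val never turns on.

Hex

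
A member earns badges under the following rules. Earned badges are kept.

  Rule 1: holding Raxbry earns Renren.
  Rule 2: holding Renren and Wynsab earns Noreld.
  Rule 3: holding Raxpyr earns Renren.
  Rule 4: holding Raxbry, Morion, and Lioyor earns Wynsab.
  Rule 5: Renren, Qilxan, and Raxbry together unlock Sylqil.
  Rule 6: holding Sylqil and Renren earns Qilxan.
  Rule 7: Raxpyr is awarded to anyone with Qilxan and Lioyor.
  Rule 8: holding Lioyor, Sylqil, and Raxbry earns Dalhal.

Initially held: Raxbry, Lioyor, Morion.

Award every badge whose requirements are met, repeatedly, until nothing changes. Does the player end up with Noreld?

Yes

With Raxbry, Morion, and Lioyor, Wynsab is earned (Rule 4).
With Raxbry, Renren is earned (Rule 1).
With Renren and Wynsab, Noreld is earned (Rule 2).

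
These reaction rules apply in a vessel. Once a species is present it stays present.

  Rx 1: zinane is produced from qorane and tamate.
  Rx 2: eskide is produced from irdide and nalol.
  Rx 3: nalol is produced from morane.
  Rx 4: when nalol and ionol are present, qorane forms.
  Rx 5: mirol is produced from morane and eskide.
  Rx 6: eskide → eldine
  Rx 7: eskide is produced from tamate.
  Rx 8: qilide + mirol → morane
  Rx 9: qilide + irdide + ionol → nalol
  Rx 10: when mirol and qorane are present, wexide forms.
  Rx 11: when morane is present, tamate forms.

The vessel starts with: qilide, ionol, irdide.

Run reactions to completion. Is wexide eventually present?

wexide would need mirol and qorane (Rx 10), but mirol never forms.

No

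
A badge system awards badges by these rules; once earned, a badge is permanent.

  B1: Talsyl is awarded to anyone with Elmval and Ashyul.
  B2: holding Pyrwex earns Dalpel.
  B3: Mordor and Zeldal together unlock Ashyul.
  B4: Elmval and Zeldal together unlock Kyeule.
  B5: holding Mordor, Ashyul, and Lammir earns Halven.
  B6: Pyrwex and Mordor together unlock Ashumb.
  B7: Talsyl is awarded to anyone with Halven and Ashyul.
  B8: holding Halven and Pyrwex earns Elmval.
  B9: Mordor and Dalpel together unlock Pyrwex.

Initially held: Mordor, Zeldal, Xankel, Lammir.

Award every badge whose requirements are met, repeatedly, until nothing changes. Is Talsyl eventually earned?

With Mordor and Zeldal, Ashyul is earned (B3).
With Mordor, Ashyul, and Lammir, Halven is earned (B5).
With Halven and Ashyul, Talsyl is earned (B7).

Yes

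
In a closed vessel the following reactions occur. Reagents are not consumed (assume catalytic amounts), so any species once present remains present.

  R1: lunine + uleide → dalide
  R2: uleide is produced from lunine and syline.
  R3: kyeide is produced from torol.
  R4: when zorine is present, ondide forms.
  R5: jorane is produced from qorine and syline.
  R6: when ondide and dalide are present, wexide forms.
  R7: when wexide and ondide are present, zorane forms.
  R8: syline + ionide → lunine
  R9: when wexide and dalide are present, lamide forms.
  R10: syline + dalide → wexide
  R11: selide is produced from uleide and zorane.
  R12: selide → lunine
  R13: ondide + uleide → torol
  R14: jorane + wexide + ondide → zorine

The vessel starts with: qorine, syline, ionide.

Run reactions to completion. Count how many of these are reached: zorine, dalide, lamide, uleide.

3

syline and ionide present → lunine forms (R8).
lunine and syline present → uleide forms (R2).
lunine and uleide present → dalide forms (R1).
syline and dalide present → wexide forms (R10).
wexide and dalide present → lamide forms (R9).
zorine would need jorane, wexide, and ondide (R14), but ondide never forms.
dalide: reached.
lamide: reached.
uleide: reached.
Reached: dalide, lamide, and uleide — 3 of the 4.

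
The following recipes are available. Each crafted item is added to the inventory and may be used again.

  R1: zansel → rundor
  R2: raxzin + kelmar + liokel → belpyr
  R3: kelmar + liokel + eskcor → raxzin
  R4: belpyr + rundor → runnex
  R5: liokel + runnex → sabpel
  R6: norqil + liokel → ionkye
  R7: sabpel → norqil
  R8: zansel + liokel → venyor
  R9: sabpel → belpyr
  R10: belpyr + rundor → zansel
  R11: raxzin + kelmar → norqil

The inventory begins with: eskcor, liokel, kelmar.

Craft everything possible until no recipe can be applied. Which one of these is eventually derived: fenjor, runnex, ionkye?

Using R3, kelmar, liokel, and eskcor make raxzin.
raxzin + kelmar → norqil (R11).
Using R6, norqil and liokel make ionkye.
No rule produces fenjor, and it is not given. runnex would need belpyr and rundor (R4), but rundor is never obtained.

ionkye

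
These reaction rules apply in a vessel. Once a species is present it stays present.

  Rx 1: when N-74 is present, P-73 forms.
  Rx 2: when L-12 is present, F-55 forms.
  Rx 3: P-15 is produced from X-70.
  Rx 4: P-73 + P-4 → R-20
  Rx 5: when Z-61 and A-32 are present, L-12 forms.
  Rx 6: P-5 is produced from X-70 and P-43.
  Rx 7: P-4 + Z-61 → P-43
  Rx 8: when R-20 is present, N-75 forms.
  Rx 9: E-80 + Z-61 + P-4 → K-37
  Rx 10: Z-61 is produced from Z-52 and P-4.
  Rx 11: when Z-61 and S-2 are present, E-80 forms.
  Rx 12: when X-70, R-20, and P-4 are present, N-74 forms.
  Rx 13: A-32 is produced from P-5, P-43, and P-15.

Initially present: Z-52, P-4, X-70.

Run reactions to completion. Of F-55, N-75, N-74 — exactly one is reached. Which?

X-70 present → P-15 forms (Rx 3).
Z-52 and P-4 present → Z-61 forms (Rx 10).
P-4 and Z-61 present → P-43 forms (Rx 7).
X-70 and P-43 present → P-5 forms (Rx 6).
P-5, P-43, and P-15 present → A-32 forms (Rx 13).
Z-61 and A-32 present → L-12 forms (Rx 5).
L-12 present → F-55 forms (Rx 2).
N-74 would need X-70, R-20, and P-4 (Rx 12), but R-20 never forms. N-75 would need R-20 (Rx 8), but R-20 never forms.

F-55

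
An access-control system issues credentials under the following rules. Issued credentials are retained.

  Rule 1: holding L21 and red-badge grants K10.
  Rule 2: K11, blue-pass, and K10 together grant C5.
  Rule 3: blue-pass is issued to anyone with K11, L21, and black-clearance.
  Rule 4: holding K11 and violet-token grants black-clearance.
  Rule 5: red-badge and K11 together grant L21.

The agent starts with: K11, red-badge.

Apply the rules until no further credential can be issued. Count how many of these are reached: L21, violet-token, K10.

Holding red-badge and K11 grants L21 (Rule 5).
Holding L21 and red-badge grants K10 (Rule 1).
L21: reached.
No rule produces violet-token, and it is not given.
K10: reached.
Reached: L21 and K10 — 2 of the 3.

2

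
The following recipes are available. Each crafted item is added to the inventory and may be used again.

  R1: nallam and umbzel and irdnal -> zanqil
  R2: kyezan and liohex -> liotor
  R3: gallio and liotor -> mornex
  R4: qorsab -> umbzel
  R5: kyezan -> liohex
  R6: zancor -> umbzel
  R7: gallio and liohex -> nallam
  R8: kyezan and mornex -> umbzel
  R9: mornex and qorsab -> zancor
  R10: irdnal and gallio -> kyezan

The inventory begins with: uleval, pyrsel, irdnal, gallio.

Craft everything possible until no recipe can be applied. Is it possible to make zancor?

No

zancor would need mornex and qorsab (R9), but qorsab is never obtained.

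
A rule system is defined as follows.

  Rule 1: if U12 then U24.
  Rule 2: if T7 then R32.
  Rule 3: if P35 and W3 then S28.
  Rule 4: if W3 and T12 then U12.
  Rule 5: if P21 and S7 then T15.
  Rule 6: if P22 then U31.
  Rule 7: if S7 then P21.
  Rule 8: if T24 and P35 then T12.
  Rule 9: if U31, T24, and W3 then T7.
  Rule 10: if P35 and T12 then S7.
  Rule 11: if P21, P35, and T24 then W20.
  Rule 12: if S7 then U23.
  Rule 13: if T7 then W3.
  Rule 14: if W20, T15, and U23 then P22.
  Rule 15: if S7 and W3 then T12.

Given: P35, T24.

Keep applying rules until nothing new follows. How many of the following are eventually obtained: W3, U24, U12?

0

W3 would need T7 (Rule 13), but T7 is never established.
U24 would need U12 (Rule 1), but U12 is never established.
U12 would need W3 and T12 (Rule 4), but W3 is never established.
None of the 3 are reached.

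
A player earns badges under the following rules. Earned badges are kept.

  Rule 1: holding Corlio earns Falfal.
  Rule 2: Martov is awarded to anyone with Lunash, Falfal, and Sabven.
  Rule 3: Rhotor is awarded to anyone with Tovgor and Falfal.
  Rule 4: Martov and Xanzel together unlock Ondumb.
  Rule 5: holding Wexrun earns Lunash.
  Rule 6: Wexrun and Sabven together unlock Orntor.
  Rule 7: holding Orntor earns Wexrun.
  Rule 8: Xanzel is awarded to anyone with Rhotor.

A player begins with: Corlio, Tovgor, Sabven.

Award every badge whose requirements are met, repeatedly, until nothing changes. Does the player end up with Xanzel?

With Corlio, Falfal is earned (Rule 1).
With Tovgor and Falfal, Rhotor is earned (Rule 3).
With Rhotor, Xanzel is earned (Rule 8).

Yes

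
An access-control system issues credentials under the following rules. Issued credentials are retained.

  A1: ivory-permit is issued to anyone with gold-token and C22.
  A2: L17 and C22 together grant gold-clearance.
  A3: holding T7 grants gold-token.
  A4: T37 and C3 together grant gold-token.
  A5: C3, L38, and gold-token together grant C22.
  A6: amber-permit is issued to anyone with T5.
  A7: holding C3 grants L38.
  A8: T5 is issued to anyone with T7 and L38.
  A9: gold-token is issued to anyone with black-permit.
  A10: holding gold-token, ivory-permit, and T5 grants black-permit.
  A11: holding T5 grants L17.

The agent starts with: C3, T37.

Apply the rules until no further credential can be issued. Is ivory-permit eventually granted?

Holding T37 and C3 grants gold-token (A4).
Holding C3 grants L38 (A7).
Holding C3, L38, and gold-token grants C22 (A5).
Holding gold-token and C22 grants ivory-permit (A1).

Yes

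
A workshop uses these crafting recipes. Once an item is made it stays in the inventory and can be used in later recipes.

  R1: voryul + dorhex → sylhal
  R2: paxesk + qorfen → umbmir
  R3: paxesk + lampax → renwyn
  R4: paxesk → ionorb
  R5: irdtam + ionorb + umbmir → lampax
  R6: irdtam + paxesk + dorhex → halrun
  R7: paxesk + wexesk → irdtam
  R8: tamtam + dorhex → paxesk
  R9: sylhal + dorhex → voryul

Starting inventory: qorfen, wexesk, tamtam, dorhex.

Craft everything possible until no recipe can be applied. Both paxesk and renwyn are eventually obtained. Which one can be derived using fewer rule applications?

paxesk

paxesk: Using R8, tamtam and dorhex make paxesk. [1 rule application]
renwyn: tamtam + dorhex → paxesk (R8). Using R2, paxesk and qorfen make umbmir. paxesk → ionorb (R4). Using R7, paxesk and wexesk make irdtam. Using R5, irdtam, ionorb, and umbmir make lampax. Using R3, paxesk and lampax make renwyn. [6 rule applications]
paxesk needs fewer.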